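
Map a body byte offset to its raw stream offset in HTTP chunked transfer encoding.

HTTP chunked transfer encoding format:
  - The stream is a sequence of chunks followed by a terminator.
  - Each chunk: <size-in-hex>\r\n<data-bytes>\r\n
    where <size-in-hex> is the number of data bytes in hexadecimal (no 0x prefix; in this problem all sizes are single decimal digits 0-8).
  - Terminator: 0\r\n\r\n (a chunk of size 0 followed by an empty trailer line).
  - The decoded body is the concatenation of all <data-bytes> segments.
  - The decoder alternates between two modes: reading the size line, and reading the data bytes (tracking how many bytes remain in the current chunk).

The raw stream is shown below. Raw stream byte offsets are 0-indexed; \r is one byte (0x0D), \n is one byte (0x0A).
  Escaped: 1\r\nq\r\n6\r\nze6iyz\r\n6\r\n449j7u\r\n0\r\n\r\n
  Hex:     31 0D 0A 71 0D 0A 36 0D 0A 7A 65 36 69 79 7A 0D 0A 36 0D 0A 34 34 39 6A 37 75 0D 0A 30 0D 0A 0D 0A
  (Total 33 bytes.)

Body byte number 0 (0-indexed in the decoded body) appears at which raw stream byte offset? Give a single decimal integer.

Answer: 3

Derivation:
Chunk 1: stream[0..1]='1' size=0x1=1, data at stream[3..4]='q' -> body[0..1], body so far='q'
Chunk 2: stream[6..7]='6' size=0x6=6, data at stream[9..15]='ze6iyz' -> body[1..7], body so far='qze6iyz'
Chunk 3: stream[17..18]='6' size=0x6=6, data at stream[20..26]='449j7u' -> body[7..13], body so far='qze6iyz449j7u'
Chunk 4: stream[28..29]='0' size=0 (terminator). Final body='qze6iyz449j7u' (13 bytes)
Body byte 0 at stream offset 3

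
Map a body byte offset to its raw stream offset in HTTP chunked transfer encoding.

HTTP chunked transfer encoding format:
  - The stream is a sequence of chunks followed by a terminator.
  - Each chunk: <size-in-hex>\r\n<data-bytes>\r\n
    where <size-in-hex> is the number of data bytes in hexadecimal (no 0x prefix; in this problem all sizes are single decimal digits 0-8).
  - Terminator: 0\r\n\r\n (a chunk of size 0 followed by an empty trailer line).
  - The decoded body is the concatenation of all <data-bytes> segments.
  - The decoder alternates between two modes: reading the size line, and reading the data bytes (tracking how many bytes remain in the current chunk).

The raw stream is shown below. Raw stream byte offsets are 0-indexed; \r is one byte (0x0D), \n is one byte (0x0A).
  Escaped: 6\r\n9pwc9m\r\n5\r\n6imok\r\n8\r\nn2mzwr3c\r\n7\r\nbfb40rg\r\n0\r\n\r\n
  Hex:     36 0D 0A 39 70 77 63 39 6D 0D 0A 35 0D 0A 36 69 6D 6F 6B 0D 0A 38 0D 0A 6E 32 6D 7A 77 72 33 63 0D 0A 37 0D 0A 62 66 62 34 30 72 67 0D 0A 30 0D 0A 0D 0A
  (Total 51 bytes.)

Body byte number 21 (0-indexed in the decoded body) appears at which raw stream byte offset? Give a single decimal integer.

Chunk 1: stream[0..1]='6' size=0x6=6, data at stream[3..9]='9pwc9m' -> body[0..6], body so far='9pwc9m'
Chunk 2: stream[11..12]='5' size=0x5=5, data at stream[14..19]='6imok' -> body[6..11], body so far='9pwc9m6imok'
Chunk 3: stream[21..22]='8' size=0x8=8, data at stream[24..32]='n2mzwr3c' -> body[11..19], body so far='9pwc9m6imokn2mzwr3c'
Chunk 4: stream[34..35]='7' size=0x7=7, data at stream[37..44]='bfb40rg' -> body[19..26], body so far='9pwc9m6imokn2mzwr3cbfb40rg'
Chunk 5: stream[46..47]='0' size=0 (terminator). Final body='9pwc9m6imokn2mzwr3cbfb40rg' (26 bytes)
Body byte 21 at stream offset 39

Answer: 39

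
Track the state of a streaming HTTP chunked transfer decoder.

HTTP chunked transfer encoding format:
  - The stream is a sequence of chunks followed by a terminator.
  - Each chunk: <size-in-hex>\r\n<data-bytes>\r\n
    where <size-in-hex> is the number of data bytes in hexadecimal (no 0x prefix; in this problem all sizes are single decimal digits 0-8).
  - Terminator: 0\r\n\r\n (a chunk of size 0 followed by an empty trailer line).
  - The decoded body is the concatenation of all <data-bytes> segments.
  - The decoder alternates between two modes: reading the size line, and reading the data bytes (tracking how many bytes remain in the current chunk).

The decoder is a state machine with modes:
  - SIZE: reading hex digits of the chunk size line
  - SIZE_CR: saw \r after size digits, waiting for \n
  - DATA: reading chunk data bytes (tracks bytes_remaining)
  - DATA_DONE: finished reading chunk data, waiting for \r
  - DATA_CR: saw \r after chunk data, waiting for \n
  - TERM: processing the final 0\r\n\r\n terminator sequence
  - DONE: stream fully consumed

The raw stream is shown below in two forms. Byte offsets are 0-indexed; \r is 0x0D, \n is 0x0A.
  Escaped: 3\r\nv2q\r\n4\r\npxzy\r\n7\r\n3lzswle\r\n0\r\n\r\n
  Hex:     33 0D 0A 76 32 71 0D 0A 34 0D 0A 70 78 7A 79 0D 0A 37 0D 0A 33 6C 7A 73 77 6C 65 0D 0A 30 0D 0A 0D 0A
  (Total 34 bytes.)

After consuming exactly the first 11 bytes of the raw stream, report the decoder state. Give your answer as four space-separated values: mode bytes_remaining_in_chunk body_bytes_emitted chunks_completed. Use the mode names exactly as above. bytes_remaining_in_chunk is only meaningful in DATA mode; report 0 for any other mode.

Byte 0 = '3': mode=SIZE remaining=0 emitted=0 chunks_done=0
Byte 1 = 0x0D: mode=SIZE_CR remaining=0 emitted=0 chunks_done=0
Byte 2 = 0x0A: mode=DATA remaining=3 emitted=0 chunks_done=0
Byte 3 = 'v': mode=DATA remaining=2 emitted=1 chunks_done=0
Byte 4 = '2': mode=DATA remaining=1 emitted=2 chunks_done=0
Byte 5 = 'q': mode=DATA_DONE remaining=0 emitted=3 chunks_done=0
Byte 6 = 0x0D: mode=DATA_CR remaining=0 emitted=3 chunks_done=0
Byte 7 = 0x0A: mode=SIZE remaining=0 emitted=3 chunks_done=1
Byte 8 = '4': mode=SIZE remaining=0 emitted=3 chunks_done=1
Byte 9 = 0x0D: mode=SIZE_CR remaining=0 emitted=3 chunks_done=1
Byte 10 = 0x0A: mode=DATA remaining=4 emitted=3 chunks_done=1

Answer: DATA 4 3 1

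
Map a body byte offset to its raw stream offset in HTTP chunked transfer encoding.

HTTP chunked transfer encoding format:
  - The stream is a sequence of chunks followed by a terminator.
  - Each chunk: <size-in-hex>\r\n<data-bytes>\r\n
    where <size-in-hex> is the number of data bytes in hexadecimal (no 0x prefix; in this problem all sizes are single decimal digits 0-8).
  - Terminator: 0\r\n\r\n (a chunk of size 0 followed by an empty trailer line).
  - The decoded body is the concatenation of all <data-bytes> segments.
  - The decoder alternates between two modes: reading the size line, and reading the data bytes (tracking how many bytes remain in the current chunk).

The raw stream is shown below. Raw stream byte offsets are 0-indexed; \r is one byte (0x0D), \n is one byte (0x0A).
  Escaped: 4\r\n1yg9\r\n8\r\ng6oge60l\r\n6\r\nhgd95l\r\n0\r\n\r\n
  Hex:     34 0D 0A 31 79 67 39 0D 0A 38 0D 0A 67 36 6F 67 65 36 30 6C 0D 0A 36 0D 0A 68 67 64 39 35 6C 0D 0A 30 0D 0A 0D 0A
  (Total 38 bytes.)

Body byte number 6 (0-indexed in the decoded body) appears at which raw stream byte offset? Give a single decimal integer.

Answer: 14

Derivation:
Chunk 1: stream[0..1]='4' size=0x4=4, data at stream[3..7]='1yg9' -> body[0..4], body so far='1yg9'
Chunk 2: stream[9..10]='8' size=0x8=8, data at stream[12..20]='g6oge60l' -> body[4..12], body so far='1yg9g6oge60l'
Chunk 3: stream[22..23]='6' size=0x6=6, data at stream[25..31]='hgd95l' -> body[12..18], body so far='1yg9g6oge60lhgd95l'
Chunk 4: stream[33..34]='0' size=0 (terminator). Final body='1yg9g6oge60lhgd95l' (18 bytes)
Body byte 6 at stream offset 14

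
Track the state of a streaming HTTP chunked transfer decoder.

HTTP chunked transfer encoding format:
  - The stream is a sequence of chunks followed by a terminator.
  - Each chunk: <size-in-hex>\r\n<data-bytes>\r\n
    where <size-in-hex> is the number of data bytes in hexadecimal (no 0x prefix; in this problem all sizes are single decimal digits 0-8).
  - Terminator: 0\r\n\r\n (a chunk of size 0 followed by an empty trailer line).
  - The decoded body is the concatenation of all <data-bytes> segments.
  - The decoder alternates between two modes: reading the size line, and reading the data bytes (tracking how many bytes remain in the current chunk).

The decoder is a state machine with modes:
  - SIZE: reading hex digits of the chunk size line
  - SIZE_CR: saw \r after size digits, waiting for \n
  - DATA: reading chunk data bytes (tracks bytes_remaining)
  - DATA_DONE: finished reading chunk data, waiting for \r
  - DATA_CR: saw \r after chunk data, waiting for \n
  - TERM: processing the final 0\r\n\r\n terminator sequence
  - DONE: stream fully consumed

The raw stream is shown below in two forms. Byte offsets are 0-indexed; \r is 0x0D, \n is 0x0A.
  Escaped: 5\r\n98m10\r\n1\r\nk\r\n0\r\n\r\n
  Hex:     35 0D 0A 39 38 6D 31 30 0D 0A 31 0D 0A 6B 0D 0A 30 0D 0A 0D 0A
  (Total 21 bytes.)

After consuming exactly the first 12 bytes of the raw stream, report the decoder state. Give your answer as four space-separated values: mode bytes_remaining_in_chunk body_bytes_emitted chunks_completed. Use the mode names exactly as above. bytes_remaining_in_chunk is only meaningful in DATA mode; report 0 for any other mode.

Byte 0 = '5': mode=SIZE remaining=0 emitted=0 chunks_done=0
Byte 1 = 0x0D: mode=SIZE_CR remaining=0 emitted=0 chunks_done=0
Byte 2 = 0x0A: mode=DATA remaining=5 emitted=0 chunks_done=0
Byte 3 = '9': mode=DATA remaining=4 emitted=1 chunks_done=0
Byte 4 = '8': mode=DATA remaining=3 emitted=2 chunks_done=0
Byte 5 = 'm': mode=DATA remaining=2 emitted=3 chunks_done=0
Byte 6 = '1': mode=DATA remaining=1 emitted=4 chunks_done=0
Byte 7 = '0': mode=DATA_DONE remaining=0 emitted=5 chunks_done=0
Byte 8 = 0x0D: mode=DATA_CR remaining=0 emitted=5 chunks_done=0
Byte 9 = 0x0A: mode=SIZE remaining=0 emitted=5 chunks_done=1
Byte 10 = '1': mode=SIZE remaining=0 emitted=5 chunks_done=1
Byte 11 = 0x0D: mode=SIZE_CR remaining=0 emitted=5 chunks_done=1

Answer: SIZE_CR 0 5 1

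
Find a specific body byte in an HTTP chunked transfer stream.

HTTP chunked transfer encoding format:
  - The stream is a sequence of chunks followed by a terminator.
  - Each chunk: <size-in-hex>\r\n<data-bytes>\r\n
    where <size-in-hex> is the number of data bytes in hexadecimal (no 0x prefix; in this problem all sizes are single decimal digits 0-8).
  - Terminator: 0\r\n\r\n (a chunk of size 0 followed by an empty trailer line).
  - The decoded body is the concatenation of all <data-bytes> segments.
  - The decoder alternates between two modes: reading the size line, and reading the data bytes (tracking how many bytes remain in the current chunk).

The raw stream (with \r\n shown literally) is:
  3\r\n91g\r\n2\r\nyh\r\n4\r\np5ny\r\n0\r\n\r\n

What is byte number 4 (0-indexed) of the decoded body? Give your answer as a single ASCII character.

Chunk 1: stream[0..1]='3' size=0x3=3, data at stream[3..6]='91g' -> body[0..3], body so far='91g'
Chunk 2: stream[8..9]='2' size=0x2=2, data at stream[11..13]='yh' -> body[3..5], body so far='91gyh'
Chunk 3: stream[15..16]='4' size=0x4=4, data at stream[18..22]='p5ny' -> body[5..9], body so far='91gyhp5ny'
Chunk 4: stream[24..25]='0' size=0 (terminator). Final body='91gyhp5ny' (9 bytes)
Body byte 4 = 'h'

Answer: h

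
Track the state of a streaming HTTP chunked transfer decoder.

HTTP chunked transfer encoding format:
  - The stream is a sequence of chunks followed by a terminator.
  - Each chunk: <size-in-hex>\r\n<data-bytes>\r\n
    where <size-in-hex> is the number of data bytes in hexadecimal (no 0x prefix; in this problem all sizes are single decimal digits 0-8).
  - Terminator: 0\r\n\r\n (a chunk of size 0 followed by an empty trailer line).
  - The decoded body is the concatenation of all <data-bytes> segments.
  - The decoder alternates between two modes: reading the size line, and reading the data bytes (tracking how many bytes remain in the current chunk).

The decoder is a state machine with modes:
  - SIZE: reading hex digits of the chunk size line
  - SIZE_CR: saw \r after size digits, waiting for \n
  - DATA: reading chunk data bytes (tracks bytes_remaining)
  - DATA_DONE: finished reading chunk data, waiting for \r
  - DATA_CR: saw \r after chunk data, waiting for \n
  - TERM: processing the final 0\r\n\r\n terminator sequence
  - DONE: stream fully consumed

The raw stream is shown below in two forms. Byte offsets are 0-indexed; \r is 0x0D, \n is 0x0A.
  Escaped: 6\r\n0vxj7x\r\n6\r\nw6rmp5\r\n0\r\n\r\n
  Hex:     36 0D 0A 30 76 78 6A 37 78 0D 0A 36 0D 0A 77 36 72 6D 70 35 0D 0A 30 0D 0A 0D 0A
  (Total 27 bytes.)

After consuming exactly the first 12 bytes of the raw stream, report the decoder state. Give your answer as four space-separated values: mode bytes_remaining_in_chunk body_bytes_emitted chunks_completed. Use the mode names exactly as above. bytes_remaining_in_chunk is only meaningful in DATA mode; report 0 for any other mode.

Byte 0 = '6': mode=SIZE remaining=0 emitted=0 chunks_done=0
Byte 1 = 0x0D: mode=SIZE_CR remaining=0 emitted=0 chunks_done=0
Byte 2 = 0x0A: mode=DATA remaining=6 emitted=0 chunks_done=0
Byte 3 = '0': mode=DATA remaining=5 emitted=1 chunks_done=0
Byte 4 = 'v': mode=DATA remaining=4 emitted=2 chunks_done=0
Byte 5 = 'x': mode=DATA remaining=3 emitted=3 chunks_done=0
Byte 6 = 'j': mode=DATA remaining=2 emitted=4 chunks_done=0
Byte 7 = '7': mode=DATA remaining=1 emitted=5 chunks_done=0
Byte 8 = 'x': mode=DATA_DONE remaining=0 emitted=6 chunks_done=0
Byte 9 = 0x0D: mode=DATA_CR remaining=0 emitted=6 chunks_done=0
Byte 10 = 0x0A: mode=SIZE remaining=0 emitted=6 chunks_done=1
Byte 11 = '6': mode=SIZE remaining=0 emitted=6 chunks_done=1

Answer: SIZE 0 6 1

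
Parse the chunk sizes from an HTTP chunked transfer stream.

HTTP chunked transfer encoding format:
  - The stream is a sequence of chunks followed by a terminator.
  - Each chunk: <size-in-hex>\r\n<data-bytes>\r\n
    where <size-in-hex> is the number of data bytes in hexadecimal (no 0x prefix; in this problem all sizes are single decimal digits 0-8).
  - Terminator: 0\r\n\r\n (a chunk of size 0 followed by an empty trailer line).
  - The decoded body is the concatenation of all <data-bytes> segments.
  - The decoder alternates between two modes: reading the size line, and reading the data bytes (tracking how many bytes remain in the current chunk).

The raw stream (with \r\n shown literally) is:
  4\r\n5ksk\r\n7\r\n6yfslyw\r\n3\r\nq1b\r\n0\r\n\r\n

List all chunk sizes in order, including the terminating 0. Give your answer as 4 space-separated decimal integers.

Chunk 1: stream[0..1]='4' size=0x4=4, data at stream[3..7]='5ksk' -> body[0..4], body so far='5ksk'
Chunk 2: stream[9..10]='7' size=0x7=7, data at stream[12..19]='6yfslyw' -> body[4..11], body so far='5ksk6yfslyw'
Chunk 3: stream[21..22]='3' size=0x3=3, data at stream[24..27]='q1b' -> body[11..14], body so far='5ksk6yfslywq1b'
Chunk 4: stream[29..30]='0' size=0 (terminator). Final body='5ksk6yfslywq1b' (14 bytes)

Answer: 4 7 3 0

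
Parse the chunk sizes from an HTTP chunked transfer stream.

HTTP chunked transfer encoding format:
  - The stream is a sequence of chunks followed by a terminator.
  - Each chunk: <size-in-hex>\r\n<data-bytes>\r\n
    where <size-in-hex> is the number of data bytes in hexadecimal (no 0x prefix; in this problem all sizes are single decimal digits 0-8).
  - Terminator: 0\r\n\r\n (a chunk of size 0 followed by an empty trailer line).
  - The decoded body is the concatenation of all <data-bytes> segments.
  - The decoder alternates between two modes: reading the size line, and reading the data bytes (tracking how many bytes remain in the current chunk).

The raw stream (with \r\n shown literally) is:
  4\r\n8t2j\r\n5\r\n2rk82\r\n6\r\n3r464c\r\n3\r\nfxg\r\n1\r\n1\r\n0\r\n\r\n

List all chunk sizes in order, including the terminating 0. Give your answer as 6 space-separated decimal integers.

Chunk 1: stream[0..1]='4' size=0x4=4, data at stream[3..7]='8t2j' -> body[0..4], body so far='8t2j'
Chunk 2: stream[9..10]='5' size=0x5=5, data at stream[12..17]='2rk82' -> body[4..9], body so far='8t2j2rk82'
Chunk 3: stream[19..20]='6' size=0x6=6, data at stream[22..28]='3r464c' -> body[9..15], body so far='8t2j2rk823r464c'
Chunk 4: stream[30..31]='3' size=0x3=3, data at stream[33..36]='fxg' -> body[15..18], body so far='8t2j2rk823r464cfxg'
Chunk 5: stream[38..39]='1' size=0x1=1, data at stream[41..42]='1' -> body[18..19], body so far='8t2j2rk823r464cfxg1'
Chunk 6: stream[44..45]='0' size=0 (terminator). Final body='8t2j2rk823r464cfxg1' (19 bytes)

Answer: 4 5 6 3 1 0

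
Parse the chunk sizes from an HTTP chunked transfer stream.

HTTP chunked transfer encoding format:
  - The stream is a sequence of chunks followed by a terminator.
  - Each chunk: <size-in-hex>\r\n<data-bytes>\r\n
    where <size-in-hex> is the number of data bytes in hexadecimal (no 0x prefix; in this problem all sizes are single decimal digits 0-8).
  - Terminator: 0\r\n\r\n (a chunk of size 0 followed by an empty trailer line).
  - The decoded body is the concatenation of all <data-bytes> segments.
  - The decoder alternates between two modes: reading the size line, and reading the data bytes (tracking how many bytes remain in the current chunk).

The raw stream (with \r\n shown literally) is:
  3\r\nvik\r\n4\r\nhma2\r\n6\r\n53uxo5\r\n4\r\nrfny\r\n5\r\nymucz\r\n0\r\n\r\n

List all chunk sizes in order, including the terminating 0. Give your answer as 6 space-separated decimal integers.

Answer: 3 4 6 4 5 0

Derivation:
Chunk 1: stream[0..1]='3' size=0x3=3, data at stream[3..6]='vik' -> body[0..3], body so far='vik'
Chunk 2: stream[8..9]='4' size=0x4=4, data at stream[11..15]='hma2' -> body[3..7], body so far='vikhma2'
Chunk 3: stream[17..18]='6' size=0x6=6, data at stream[20..26]='53uxo5' -> body[7..13], body so far='vikhma253uxo5'
Chunk 4: stream[28..29]='4' size=0x4=4, data at stream[31..35]='rfny' -> body[13..17], body so far='vikhma253uxo5rfny'
Chunk 5: stream[37..38]='5' size=0x5=5, data at stream[40..45]='ymucz' -> body[17..22], body so far='vikhma253uxo5rfnyymucz'
Chunk 6: stream[47..48]='0' size=0 (terminator). Final body='vikhma253uxo5rfnyymucz' (22 bytes)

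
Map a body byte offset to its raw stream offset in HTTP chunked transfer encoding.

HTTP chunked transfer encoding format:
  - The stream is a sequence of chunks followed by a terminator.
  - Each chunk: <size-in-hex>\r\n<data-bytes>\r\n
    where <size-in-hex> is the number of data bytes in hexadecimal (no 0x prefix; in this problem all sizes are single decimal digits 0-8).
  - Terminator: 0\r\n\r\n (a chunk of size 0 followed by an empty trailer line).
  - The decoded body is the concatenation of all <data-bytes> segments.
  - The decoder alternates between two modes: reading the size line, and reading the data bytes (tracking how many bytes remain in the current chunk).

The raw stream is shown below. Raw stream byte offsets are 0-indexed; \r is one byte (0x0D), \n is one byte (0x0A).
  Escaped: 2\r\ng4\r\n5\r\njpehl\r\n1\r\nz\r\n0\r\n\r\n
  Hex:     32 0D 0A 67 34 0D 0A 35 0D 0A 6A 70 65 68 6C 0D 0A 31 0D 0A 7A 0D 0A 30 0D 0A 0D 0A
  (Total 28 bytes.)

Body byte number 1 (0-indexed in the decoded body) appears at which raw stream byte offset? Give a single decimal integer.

Chunk 1: stream[0..1]='2' size=0x2=2, data at stream[3..5]='g4' -> body[0..2], body so far='g4'
Chunk 2: stream[7..8]='5' size=0x5=5, data at stream[10..15]='jpehl' -> body[2..7], body so far='g4jpehl'
Chunk 3: stream[17..18]='1' size=0x1=1, data at stream[20..21]='z' -> body[7..8], body so far='g4jpehlz'
Chunk 4: stream[23..24]='0' size=0 (terminator). Final body='g4jpehlz' (8 bytes)
Body byte 1 at stream offset 4

Answer: 4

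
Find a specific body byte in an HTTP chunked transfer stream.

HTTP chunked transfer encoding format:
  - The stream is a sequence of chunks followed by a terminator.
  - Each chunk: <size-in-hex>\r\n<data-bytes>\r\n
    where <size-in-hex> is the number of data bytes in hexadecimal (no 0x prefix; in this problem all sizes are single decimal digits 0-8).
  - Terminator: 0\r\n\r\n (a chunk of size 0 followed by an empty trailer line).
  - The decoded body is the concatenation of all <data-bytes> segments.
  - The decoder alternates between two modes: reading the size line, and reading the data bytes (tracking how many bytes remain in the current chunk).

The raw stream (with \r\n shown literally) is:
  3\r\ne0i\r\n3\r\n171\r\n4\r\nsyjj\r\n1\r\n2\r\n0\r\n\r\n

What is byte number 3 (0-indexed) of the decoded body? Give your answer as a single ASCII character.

Answer: 1

Derivation:
Chunk 1: stream[0..1]='3' size=0x3=3, data at stream[3..6]='e0i' -> body[0..3], body so far='e0i'
Chunk 2: stream[8..9]='3' size=0x3=3, data at stream[11..14]='171' -> body[3..6], body so far='e0i171'
Chunk 3: stream[16..17]='4' size=0x4=4, data at stream[19..23]='syjj' -> body[6..10], body so far='e0i171syjj'
Chunk 4: stream[25..26]='1' size=0x1=1, data at stream[28..29]='2' -> body[10..11], body so far='e0i171syjj2'
Chunk 5: stream[31..32]='0' size=0 (terminator). Final body='e0i171syjj2' (11 bytes)
Body byte 3 = '1'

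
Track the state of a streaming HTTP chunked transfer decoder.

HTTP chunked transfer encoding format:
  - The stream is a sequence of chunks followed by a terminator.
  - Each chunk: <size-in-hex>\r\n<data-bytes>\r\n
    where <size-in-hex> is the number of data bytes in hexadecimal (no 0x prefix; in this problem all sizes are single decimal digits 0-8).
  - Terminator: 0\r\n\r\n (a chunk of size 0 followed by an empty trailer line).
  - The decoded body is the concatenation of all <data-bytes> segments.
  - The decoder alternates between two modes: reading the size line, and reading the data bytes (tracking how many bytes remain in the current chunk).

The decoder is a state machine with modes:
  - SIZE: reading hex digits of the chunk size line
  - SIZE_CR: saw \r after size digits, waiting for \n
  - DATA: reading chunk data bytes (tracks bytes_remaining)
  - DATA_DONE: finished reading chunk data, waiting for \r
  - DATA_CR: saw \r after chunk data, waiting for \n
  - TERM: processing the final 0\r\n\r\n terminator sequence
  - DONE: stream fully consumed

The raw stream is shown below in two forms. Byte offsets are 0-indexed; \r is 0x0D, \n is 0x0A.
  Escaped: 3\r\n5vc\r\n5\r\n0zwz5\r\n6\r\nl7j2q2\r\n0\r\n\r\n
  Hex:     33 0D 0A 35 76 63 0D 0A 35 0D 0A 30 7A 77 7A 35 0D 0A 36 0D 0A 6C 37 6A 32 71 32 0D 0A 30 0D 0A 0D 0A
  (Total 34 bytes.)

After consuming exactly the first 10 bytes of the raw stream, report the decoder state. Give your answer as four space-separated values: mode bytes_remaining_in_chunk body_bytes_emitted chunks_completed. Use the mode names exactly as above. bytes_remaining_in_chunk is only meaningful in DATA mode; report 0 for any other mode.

Byte 0 = '3': mode=SIZE remaining=0 emitted=0 chunks_done=0
Byte 1 = 0x0D: mode=SIZE_CR remaining=0 emitted=0 chunks_done=0
Byte 2 = 0x0A: mode=DATA remaining=3 emitted=0 chunks_done=0
Byte 3 = '5': mode=DATA remaining=2 emitted=1 chunks_done=0
Byte 4 = 'v': mode=DATA remaining=1 emitted=2 chunks_done=0
Byte 5 = 'c': mode=DATA_DONE remaining=0 emitted=3 chunks_done=0
Byte 6 = 0x0D: mode=DATA_CR remaining=0 emitted=3 chunks_done=0
Byte 7 = 0x0A: mode=SIZE remaining=0 emitted=3 chunks_done=1
Byte 8 = '5': mode=SIZE remaining=0 emitted=3 chunks_done=1
Byte 9 = 0x0D: mode=SIZE_CR remaining=0 emitted=3 chunks_done=1

Answer: SIZE_CR 0 3 1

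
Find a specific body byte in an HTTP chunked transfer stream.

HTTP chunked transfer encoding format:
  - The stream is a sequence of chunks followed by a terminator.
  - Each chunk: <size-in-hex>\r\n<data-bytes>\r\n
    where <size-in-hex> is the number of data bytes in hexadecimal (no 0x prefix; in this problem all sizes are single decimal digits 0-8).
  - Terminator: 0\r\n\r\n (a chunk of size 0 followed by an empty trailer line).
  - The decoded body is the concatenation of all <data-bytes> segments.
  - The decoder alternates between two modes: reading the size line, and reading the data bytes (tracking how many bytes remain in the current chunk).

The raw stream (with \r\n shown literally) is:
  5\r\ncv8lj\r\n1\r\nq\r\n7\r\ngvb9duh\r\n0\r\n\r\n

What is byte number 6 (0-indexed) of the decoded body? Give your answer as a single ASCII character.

Chunk 1: stream[0..1]='5' size=0x5=5, data at stream[3..8]='cv8lj' -> body[0..5], body so far='cv8lj'
Chunk 2: stream[10..11]='1' size=0x1=1, data at stream[13..14]='q' -> body[5..6], body so far='cv8ljq'
Chunk 3: stream[16..17]='7' size=0x7=7, data at stream[19..26]='gvb9duh' -> body[6..13], body so far='cv8ljqgvb9duh'
Chunk 4: stream[28..29]='0' size=0 (terminator). Final body='cv8ljqgvb9duh' (13 bytes)
Body byte 6 = 'g'

Answer: g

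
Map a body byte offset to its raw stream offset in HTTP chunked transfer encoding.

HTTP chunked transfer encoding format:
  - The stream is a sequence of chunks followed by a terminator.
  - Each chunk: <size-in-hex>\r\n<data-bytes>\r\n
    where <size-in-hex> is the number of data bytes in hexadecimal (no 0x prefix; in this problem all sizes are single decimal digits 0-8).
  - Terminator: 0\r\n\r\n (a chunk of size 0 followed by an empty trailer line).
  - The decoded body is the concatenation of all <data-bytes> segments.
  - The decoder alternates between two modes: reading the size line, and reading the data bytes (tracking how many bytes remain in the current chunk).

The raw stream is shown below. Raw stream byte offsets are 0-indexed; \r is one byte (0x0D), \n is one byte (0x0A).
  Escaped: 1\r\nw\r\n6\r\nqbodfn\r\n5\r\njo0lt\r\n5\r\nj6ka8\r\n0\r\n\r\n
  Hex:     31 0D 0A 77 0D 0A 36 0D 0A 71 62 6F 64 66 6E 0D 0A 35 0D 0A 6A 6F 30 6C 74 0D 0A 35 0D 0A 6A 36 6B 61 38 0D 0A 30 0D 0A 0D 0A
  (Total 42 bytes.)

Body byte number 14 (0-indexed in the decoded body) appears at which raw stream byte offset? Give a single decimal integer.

Answer: 32

Derivation:
Chunk 1: stream[0..1]='1' size=0x1=1, data at stream[3..4]='w' -> body[0..1], body so far='w'
Chunk 2: stream[6..7]='6' size=0x6=6, data at stream[9..15]='qbodfn' -> body[1..7], body so far='wqbodfn'
Chunk 3: stream[17..18]='5' size=0x5=5, data at stream[20..25]='jo0lt' -> body[7..12], body so far='wqbodfnjo0lt'
Chunk 4: stream[27..28]='5' size=0x5=5, data at stream[30..35]='j6ka8' -> body[12..17], body so far='wqbodfnjo0ltj6ka8'
Chunk 5: stream[37..38]='0' size=0 (terminator). Final body='wqbodfnjo0ltj6ka8' (17 bytes)
Body byte 14 at stream offset 32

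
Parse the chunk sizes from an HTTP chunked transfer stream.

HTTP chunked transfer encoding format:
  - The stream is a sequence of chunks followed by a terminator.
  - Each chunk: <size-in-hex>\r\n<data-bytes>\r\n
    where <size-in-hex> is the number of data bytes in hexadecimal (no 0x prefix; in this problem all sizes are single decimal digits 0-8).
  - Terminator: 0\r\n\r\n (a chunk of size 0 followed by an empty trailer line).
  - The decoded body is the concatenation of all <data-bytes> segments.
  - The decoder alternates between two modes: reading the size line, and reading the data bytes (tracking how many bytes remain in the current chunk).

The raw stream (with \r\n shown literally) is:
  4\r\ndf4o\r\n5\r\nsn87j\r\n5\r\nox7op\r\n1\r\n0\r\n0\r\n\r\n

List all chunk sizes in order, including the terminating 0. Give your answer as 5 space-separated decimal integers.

Chunk 1: stream[0..1]='4' size=0x4=4, data at stream[3..7]='df4o' -> body[0..4], body so far='df4o'
Chunk 2: stream[9..10]='5' size=0x5=5, data at stream[12..17]='sn87j' -> body[4..9], body so far='df4osn87j'
Chunk 3: stream[19..20]='5' size=0x5=5, data at stream[22..27]='ox7op' -> body[9..14], body so far='df4osn87jox7op'
Chunk 4: stream[29..30]='1' size=0x1=1, data at stream[32..33]='0' -> body[14..15], body so far='df4osn87jox7op0'
Chunk 5: stream[35..36]='0' size=0 (terminator). Final body='df4osn87jox7op0' (15 bytes)

Answer: 4 5 5 1 0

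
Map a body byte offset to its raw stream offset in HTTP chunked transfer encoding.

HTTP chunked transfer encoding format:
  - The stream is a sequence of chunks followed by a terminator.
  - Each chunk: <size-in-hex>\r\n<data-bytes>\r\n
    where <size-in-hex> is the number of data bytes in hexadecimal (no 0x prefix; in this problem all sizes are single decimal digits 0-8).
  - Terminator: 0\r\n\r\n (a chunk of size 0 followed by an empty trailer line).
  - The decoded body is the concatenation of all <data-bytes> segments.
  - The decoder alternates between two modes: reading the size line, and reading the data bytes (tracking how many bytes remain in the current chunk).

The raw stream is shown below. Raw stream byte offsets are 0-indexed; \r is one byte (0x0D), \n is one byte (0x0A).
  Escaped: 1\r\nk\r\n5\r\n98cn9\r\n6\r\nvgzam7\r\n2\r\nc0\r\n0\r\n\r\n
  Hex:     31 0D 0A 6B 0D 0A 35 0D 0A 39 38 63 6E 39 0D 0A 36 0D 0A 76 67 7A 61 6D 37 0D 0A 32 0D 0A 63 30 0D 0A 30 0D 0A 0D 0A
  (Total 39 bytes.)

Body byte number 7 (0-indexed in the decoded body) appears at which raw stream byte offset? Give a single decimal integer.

Answer: 20

Derivation:
Chunk 1: stream[0..1]='1' size=0x1=1, data at stream[3..4]='k' -> body[0..1], body so far='k'
Chunk 2: stream[6..7]='5' size=0x5=5, data at stream[9..14]='98cn9' -> body[1..6], body so far='k98cn9'
Chunk 3: stream[16..17]='6' size=0x6=6, data at stream[19..25]='vgzam7' -> body[6..12], body so far='k98cn9vgzam7'
Chunk 4: stream[27..28]='2' size=0x2=2, data at stream[30..32]='c0' -> body[12..14], body so far='k98cn9vgzam7c0'
Chunk 5: stream[34..35]='0' size=0 (terminator). Final body='k98cn9vgzam7c0' (14 bytes)
Body byte 7 at stream offset 20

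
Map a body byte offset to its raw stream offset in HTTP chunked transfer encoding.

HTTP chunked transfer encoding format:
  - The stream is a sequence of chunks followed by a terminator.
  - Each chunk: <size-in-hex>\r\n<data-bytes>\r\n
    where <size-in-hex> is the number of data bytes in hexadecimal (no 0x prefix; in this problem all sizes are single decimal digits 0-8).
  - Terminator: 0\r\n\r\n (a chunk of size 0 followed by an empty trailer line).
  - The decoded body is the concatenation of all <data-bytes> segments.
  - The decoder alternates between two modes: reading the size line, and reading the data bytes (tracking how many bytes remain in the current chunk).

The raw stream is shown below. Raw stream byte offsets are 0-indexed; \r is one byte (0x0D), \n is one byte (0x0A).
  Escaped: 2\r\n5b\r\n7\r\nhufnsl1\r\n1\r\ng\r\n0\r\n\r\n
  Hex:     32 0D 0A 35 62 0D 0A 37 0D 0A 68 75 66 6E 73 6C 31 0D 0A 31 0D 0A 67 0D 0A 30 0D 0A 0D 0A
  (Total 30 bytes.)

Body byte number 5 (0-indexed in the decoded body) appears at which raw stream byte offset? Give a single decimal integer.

Answer: 13

Derivation:
Chunk 1: stream[0..1]='2' size=0x2=2, data at stream[3..5]='5b' -> body[0..2], body so far='5b'
Chunk 2: stream[7..8]='7' size=0x7=7, data at stream[10..17]='hufnsl1' -> body[2..9], body so far='5bhufnsl1'
Chunk 3: stream[19..20]='1' size=0x1=1, data at stream[22..23]='g' -> body[9..10], body so far='5bhufnsl1g'
Chunk 4: stream[25..26]='0' size=0 (terminator). Final body='5bhufnsl1g' (10 bytes)
Body byte 5 at stream offset 13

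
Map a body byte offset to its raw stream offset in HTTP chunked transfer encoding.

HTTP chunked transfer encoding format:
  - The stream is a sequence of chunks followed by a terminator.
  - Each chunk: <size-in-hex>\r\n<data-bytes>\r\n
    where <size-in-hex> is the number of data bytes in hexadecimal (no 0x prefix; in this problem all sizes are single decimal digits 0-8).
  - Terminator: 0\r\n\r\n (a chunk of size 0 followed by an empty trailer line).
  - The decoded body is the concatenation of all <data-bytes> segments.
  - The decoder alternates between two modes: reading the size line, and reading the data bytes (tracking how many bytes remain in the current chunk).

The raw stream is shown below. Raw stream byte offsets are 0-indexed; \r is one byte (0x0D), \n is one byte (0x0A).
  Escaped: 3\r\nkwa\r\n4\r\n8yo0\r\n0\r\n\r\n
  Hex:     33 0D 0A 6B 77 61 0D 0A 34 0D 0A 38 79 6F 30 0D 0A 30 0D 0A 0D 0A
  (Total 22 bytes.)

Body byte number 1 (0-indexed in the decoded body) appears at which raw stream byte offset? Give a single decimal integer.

Answer: 4

Derivation:
Chunk 1: stream[0..1]='3' size=0x3=3, data at stream[3..6]='kwa' -> body[0..3], body so far='kwa'
Chunk 2: stream[8..9]='4' size=0x4=4, data at stream[11..15]='8yo0' -> body[3..7], body so far='kwa8yo0'
Chunk 3: stream[17..18]='0' size=0 (terminator). Final body='kwa8yo0' (7 bytes)
Body byte 1 at stream offset 4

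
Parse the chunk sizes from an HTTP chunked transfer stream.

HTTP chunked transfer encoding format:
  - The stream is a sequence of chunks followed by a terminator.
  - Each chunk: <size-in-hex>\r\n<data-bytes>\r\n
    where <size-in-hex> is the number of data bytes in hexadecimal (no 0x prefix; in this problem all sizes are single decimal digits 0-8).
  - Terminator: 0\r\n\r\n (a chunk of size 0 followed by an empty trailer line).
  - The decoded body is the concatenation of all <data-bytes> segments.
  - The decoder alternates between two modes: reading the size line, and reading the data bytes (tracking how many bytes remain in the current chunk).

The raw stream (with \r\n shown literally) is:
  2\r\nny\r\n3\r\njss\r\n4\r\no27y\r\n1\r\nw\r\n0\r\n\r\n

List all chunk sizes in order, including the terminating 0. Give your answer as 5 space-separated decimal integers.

Answer: 2 3 4 1 0

Derivation:
Chunk 1: stream[0..1]='2' size=0x2=2, data at stream[3..5]='ny' -> body[0..2], body so far='ny'
Chunk 2: stream[7..8]='3' size=0x3=3, data at stream[10..13]='jss' -> body[2..5], body so far='nyjss'
Chunk 3: stream[15..16]='4' size=0x4=4, data at stream[18..22]='o27y' -> body[5..9], body so far='nyjsso27y'
Chunk 4: stream[24..25]='1' size=0x1=1, data at stream[27..28]='w' -> body[9..10], body so far='nyjsso27yw'
Chunk 5: stream[30..31]='0' size=0 (terminator). Final body='nyjsso27yw' (10 bytes)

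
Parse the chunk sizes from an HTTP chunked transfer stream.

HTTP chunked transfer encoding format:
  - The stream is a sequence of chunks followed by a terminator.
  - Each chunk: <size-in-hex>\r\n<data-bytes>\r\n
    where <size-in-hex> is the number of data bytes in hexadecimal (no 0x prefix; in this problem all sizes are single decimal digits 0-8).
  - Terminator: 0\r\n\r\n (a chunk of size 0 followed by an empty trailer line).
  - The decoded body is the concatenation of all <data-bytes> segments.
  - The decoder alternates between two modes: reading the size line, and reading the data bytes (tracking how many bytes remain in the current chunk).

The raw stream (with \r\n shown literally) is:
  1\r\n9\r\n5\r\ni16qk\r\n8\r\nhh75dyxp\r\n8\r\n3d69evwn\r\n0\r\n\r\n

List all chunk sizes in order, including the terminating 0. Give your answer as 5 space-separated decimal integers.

Chunk 1: stream[0..1]='1' size=0x1=1, data at stream[3..4]='9' -> body[0..1], body so far='9'
Chunk 2: stream[6..7]='5' size=0x5=5, data at stream[9..14]='i16qk' -> body[1..6], body so far='9i16qk'
Chunk 3: stream[16..17]='8' size=0x8=8, data at stream[19..27]='hh75dyxp' -> body[6..14], body so far='9i16qkhh75dyxp'
Chunk 4: stream[29..30]='8' size=0x8=8, data at stream[32..40]='3d69evwn' -> body[14..22], body so far='9i16qkhh75dyxp3d69evwn'
Chunk 5: stream[42..43]='0' size=0 (terminator). Final body='9i16qkhh75dyxp3d69evwn' (22 bytes)

Answer: 1 5 8 8 0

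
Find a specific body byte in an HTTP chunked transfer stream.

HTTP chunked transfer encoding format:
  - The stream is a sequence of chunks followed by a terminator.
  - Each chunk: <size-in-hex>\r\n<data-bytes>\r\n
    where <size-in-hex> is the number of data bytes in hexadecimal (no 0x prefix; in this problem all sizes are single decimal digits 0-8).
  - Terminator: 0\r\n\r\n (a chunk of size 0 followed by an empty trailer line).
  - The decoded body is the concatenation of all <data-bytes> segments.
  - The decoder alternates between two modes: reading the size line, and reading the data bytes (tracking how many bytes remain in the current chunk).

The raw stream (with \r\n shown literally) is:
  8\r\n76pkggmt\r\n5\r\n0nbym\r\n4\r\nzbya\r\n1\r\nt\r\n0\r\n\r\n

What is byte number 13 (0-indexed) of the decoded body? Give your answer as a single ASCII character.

Answer: z

Derivation:
Chunk 1: stream[0..1]='8' size=0x8=8, data at stream[3..11]='76pkggmt' -> body[0..8], body so far='76pkggmt'
Chunk 2: stream[13..14]='5' size=0x5=5, data at stream[16..21]='0nbym' -> body[8..13], body so far='76pkggmt0nbym'
Chunk 3: stream[23..24]='4' size=0x4=4, data at stream[26..30]='zbya' -> body[13..17], body so far='76pkggmt0nbymzbya'
Chunk 4: stream[32..33]='1' size=0x1=1, data at stream[35..36]='t' -> body[17..18], body so far='76pkggmt0nbymzbyat'
Chunk 5: stream[38..39]='0' size=0 (terminator). Final body='76pkggmt0nbymzbyat' (18 bytes)
Body byte 13 = 'z'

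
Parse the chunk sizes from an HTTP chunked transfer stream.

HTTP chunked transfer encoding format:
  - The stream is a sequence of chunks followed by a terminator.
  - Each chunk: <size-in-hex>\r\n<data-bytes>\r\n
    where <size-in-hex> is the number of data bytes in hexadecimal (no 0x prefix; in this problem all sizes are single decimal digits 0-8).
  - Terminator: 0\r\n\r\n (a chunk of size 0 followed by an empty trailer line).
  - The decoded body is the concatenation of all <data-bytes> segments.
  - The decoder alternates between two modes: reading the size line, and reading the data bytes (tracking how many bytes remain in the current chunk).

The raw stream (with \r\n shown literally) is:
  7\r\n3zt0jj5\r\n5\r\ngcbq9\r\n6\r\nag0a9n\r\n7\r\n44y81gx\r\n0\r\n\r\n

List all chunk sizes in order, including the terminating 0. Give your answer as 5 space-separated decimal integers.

Answer: 7 5 6 7 0

Derivation:
Chunk 1: stream[0..1]='7' size=0x7=7, data at stream[3..10]='3zt0jj5' -> body[0..7], body so far='3zt0jj5'
Chunk 2: stream[12..13]='5' size=0x5=5, data at stream[15..20]='gcbq9' -> body[7..12], body so far='3zt0jj5gcbq9'
Chunk 3: stream[22..23]='6' size=0x6=6, data at stream[25..31]='ag0a9n' -> body[12..18], body so far='3zt0jj5gcbq9ag0a9n'
Chunk 4: stream[33..34]='7' size=0x7=7, data at stream[36..43]='44y81gx' -> body[18..25], body so far='3zt0jj5gcbq9ag0a9n44y81gx'
Chunk 5: stream[45..46]='0' size=0 (terminator). Final body='3zt0jj5gcbq9ag0a9n44y81gx' (25 bytes)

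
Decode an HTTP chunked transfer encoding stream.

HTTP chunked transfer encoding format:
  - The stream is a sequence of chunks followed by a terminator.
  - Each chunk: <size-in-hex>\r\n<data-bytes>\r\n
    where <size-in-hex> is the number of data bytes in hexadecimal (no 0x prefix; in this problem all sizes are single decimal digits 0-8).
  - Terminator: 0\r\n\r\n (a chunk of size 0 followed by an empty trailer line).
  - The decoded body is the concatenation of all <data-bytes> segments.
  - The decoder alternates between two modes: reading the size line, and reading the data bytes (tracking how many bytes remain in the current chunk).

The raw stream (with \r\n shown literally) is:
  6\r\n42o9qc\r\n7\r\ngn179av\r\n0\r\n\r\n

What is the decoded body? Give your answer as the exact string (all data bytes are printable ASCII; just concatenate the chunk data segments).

Answer: 42o9qcgn179av

Derivation:
Chunk 1: stream[0..1]='6' size=0x6=6, data at stream[3..9]='42o9qc' -> body[0..6], body so far='42o9qc'
Chunk 2: stream[11..12]='7' size=0x7=7, data at stream[14..21]='gn179av' -> body[6..13], body so far='42o9qcgn179av'
Chunk 3: stream[23..24]='0' size=0 (terminator). Final body='42o9qcgn179av' (13 bytes)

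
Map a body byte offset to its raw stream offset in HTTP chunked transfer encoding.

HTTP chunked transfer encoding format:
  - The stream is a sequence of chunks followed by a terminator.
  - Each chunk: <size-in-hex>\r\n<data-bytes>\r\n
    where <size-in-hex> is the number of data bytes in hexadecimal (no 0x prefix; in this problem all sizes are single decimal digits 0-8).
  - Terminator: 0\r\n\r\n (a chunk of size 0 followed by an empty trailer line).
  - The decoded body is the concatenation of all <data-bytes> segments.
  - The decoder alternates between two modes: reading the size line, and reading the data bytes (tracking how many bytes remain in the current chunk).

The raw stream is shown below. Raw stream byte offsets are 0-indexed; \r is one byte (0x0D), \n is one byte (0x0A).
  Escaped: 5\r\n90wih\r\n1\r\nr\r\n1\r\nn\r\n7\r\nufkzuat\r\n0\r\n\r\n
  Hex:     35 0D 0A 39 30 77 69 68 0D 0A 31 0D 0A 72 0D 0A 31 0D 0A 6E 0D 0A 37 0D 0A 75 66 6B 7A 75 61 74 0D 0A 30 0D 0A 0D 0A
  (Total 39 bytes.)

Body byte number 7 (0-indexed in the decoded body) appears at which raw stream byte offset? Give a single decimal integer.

Answer: 25

Derivation:
Chunk 1: stream[0..1]='5' size=0x5=5, data at stream[3..8]='90wih' -> body[0..5], body so far='90wih'
Chunk 2: stream[10..11]='1' size=0x1=1, data at stream[13..14]='r' -> body[5..6], body so far='90wihr'
Chunk 3: stream[16..17]='1' size=0x1=1, data at stream[19..20]='n' -> body[6..7], body so far='90wihrn'
Chunk 4: stream[22..23]='7' size=0x7=7, data at stream[25..32]='ufkzuat' -> body[7..14], body so far='90wihrnufkzuat'
Chunk 5: stream[34..35]='0' size=0 (terminator). Final body='90wihrnufkzuat' (14 bytes)
Body byte 7 at stream offset 25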